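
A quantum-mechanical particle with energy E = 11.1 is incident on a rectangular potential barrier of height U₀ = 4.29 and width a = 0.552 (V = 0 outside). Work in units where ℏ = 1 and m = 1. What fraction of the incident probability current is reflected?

R = 0.0463

Above the barrier the interior wavenumber is k₂ = √(2m(E − U₀))/ℏ = 3.691, giving phase k₂a = 2.037.
Matching at both interfaces gives T⁻¹ = 1 + U₀² sin²(k₂a) / [4E(E − U₀)] = 1.049, hence T = 0.954.
R = 1 − T = 0.0463.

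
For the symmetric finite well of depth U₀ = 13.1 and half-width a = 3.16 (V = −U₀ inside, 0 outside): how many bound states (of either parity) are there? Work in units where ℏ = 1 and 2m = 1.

Define the well-strength parameter z₀ = (a/ℏ)√(2mU₀) = 3.16 × √(2·0.5·13.1) = 11.44.
The even/odd transcendental equations gain one root per π/2 in z₀, giving N = 1 + ⌊2z₀/π⌋ = 1 + ⌊7.281⌋ = 8.

N = 8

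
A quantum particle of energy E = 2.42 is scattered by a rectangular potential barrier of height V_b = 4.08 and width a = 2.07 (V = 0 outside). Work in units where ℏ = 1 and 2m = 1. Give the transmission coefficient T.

E < V_b: inside the barrier ψ ∝ e^{±κx} with κ = √(2m(V_b − E))/ℏ = 1.288.
κa = 2.667, sinh(κa) = 7.164.
Matching ψ, ψ′ at both faces gives T = [1 + V_b² sinh²(κa) / (4E(V_b − E))]⁻¹ = 1/54.16 = 0.0185.

T = 0.0185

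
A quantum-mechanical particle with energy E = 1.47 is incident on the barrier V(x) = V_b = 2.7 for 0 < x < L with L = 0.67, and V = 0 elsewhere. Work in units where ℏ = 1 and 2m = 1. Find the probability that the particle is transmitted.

T = 0.600

Since E < V_b the interior solution is evanescent with decay constant κ = √(2m(V_b − E))/ℏ = 1.109.
κL = 0.7431, sinh(κL) = 0.8134.
The exact tunnelling result is T⁻¹ = 1 + V_b² sinh²(κL) / [4E(V_b − E)] = 1.667, so T = 0.600.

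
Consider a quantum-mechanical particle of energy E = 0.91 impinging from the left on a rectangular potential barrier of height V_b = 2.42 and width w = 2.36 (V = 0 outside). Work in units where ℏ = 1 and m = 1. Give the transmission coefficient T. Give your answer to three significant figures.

T = 0.00103

E < V_b: inside the barrier ψ ∝ e^{±κx} with κ = √(2m(V_b − E))/ℏ = 1.738.
κw = 4.101, sinh(κw) = 30.20.
The exact tunnelling result is T⁻¹ = 1 + V_b² sinh²(κw) / [4E(V_b − E)] = 972.7, so T = 0.00103.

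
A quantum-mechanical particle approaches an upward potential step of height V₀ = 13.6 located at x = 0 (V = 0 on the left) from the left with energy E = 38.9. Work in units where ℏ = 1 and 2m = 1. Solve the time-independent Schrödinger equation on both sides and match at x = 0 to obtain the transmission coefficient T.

The wavenumbers are k₁ = √(2mE)/ℏ = 6.237 on the left and k₂ = √(2m(E − V₀))/ℏ = 5.030 on the right.
Continuity of ψ and ψ′ at the step yields the reflection amplitude r = (k₁ − k₂)/(k₁ + k₂) = 0.1071; thus R = |r|² = 0.01148, T = 0.9885.

T = 0.989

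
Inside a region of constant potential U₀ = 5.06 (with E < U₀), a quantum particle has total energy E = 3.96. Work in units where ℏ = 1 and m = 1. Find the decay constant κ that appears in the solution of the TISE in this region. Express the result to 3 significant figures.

κ = 1.48

Since E < U₀ the TISE in this region is ψ'' = κ²ψ with κ = √(2m(U₀ − E))/ℏ.
κ = √(2 × 1 × 1.1) = 1.483.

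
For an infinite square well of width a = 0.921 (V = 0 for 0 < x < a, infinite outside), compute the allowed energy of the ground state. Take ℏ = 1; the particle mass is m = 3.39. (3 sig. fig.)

E = 1.72

Requiring ψ(0) = ψ(a) = 0 quantises k = nπ/a, hence E_n = ℏ²k²/2m = n²π²ℏ²/(2ma²).
E_1 = 1² × π² / (2 × 3.39 × 0.921²) = 1.716.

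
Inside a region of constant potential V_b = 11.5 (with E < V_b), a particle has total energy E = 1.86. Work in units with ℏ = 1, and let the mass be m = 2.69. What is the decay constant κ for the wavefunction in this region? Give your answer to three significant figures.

κ = 7.20

Since E < V_b the TISE in this region is ψ'' = κ²ψ with κ = √(2m(V_b − E))/ℏ.
κ = √(2 × 2.69 × 9.64) = 7.202.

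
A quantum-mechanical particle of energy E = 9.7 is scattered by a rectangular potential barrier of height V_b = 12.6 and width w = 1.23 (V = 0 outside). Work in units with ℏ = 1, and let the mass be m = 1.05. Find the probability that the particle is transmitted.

E < V_b: inside the barrier ψ ∝ e^{±κx} with κ = √(2m(V_b − E))/ℏ = 2.468.
κw = 3.035, sinh(κw) = 10.38.
The exact tunnelling result is T⁻¹ = 1 + V_b² sinh²(κw) / [4E(V_b − E)] = 153.0, so T = 0.00653.

T = 0.00653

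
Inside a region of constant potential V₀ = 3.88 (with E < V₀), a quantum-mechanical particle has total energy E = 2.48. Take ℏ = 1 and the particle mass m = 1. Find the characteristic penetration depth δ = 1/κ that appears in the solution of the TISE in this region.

Since E < V₀ the TISE in this region is ψ'' = κ²ψ with κ = √(2m(V₀ − E))/ℏ.
κ = √(2 × 1 × 1.4) = 1.673. The penetration depth is δ = 1/κ = 0.598.

δ = 0.598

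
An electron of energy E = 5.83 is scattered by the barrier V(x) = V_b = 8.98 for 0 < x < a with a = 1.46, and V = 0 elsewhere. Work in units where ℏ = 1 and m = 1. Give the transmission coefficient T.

E < V_b: inside the barrier ψ ∝ e^{±κx} with κ = √(2m(V_b − E))/ℏ = 2.510.
κa = 3.665, sinh(κa) = 19.51.
The exact tunnelling result is T⁻¹ = 1 + V_b² sinh²(κa) / [4E(V_b − E)] = 418.7, so T = 0.00239.

T = 0.00239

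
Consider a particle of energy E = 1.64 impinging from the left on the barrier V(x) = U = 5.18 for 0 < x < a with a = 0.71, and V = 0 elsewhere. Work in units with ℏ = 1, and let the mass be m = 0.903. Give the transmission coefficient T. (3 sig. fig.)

T = 0.0917

E < U: inside the barrier ψ ∝ e^{±κx} with κ = √(2m(U − E))/ℏ = 2.528.
κa = 1.795, sinh(κa) = 2.927.
Matching ψ, ψ′ at both faces gives T = [1 + U² sinh²(κa) / (4E(U − E))]⁻¹ = 1/10.90 = 0.0917.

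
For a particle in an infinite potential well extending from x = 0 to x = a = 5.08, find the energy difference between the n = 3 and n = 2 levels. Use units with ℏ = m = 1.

ΔE = 0.956

E_n = n²π²ℏ²/(2ma²), so ΔE = (3² − 2²) π²ℏ²/(2ma²).
ΔE = 5 × π² / (2 × 1 × 5.08²) = 0.9561.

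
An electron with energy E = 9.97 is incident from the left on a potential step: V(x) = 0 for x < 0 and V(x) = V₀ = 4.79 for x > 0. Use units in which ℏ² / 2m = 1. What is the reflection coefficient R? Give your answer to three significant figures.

R = 0.0263

On each side the TISE gives plane waves with k = √(2m(E − V))/ℏ: k₁ = √(2·½·9.97) = 3.158, k₂ = √(2·½·5.18) = 2.276.
Continuity of ψ and ψ′ at the step yields the reflection amplitude r = (k₁ − k₂)/(k₁ + k₂) = 0.1622; thus R = |r|² = 0.02632, T = 0.9737.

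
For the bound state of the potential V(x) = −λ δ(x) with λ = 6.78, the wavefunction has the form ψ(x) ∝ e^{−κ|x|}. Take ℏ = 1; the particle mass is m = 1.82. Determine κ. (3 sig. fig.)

Integrate −(ℏ²/2m)ψ'' − λδ(x)ψ = Eψ from −ε to +ε: the ψ'' term gives ψ'(0⁺) − ψ'(0⁻) and the δ term gives −(2mλ/ℏ²)ψ(0).
With ψ ∝ e^{−κ|x|} this yields −2κ = −2mλ/ℏ², so κ = mλ/ℏ² = 12.34.

κ = 12.3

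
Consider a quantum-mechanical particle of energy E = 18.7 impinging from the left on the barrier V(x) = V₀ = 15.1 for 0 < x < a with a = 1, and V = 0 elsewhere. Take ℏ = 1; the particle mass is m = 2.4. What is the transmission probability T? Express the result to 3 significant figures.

T = 0.621

E > V₀: inside the barrier k₂ = √(2m(E − V₀))/ℏ = 4.157, k₂a = 4.157.
Matching at both interfaces gives T⁻¹ = 1 + V₀² sin²(k₂a) / [4E(E − V₀)] = 1.611, hence T = 0.621.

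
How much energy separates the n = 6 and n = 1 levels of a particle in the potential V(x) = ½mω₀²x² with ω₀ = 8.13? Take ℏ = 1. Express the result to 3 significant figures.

ΔE = 40.7

E_n = ℏω₀(n + ½), so ΔE = (6 − 1) ℏω₀ = 5 × 8.13 = 40.65.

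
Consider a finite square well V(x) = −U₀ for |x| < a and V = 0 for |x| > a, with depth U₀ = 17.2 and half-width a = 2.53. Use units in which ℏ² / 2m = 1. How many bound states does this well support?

N = 7

The dimensionless depth is z₀ = a√(2mU₀)/ℏ = 2.53 × √(17.20) = 10.49.
The even/odd transcendental equations gain one root per π/2 in z₀, giving N = 1 + ⌊2z₀/π⌋ = 1 + ⌊6.680⌋ = 7.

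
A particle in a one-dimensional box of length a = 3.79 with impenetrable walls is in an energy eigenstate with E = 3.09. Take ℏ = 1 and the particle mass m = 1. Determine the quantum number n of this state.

For an infinite well E_n = n²π²ℏ²/(2ma²), so n = (a/πℏ)√(2mE).
n = (3.79/π) × √(2 × 1 × 3.09) = 2.999 → n = 3.

n = 3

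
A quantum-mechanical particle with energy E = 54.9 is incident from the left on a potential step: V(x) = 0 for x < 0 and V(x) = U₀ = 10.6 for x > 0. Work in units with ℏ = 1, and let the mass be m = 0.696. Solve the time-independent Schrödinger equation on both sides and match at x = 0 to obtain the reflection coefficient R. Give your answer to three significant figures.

The wavenumbers are k₁ = √(2mE)/ℏ = 8.742 on the left and k₂ = √(2m(E − U₀))/ℏ = 7.853 on the right.
Matching ψ and ψ′ at x = 0 gives r = (k₁ − k₂)/(k₁ + k₂), so R = r² = 0.002871 and T = 1 − R = 0.9971.

R = 0.00287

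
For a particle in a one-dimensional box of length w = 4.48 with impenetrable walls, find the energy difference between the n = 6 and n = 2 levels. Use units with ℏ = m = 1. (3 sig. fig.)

E_n = n²π²ℏ²/(2mw²), so ΔE = (6² − 2²) π²ℏ²/(2mw²).
ΔE = 32 × π² / (2 × 1 × 4.48²) = 7.868.

ΔE = 7.87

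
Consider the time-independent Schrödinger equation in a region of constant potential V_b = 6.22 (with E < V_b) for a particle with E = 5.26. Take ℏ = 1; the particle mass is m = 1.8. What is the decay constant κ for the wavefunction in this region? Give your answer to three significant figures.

Since E < V_b the TISE in this region is ψ'' = κ²ψ with κ = √(2m(V_b − E))/ℏ.
κ = √(2 × 1.8 × 0.96) = 1.859.

κ = 1.86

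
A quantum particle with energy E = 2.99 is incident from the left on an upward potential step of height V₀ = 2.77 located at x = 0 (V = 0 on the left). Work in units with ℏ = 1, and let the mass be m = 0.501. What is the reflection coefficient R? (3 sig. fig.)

R = 0.329

The wavenumbers are k₁ = √(2mE)/ℏ = 1.731 on the left and k₂ = √(2m(E − V₀))/ℏ = 0.4695 on the right.
Continuity of ψ and ψ′ at the step yields the reflection amplitude r = (k₁ − k₂)/(k₁ + k₂) = 0.5733; thus R = |r|² = 0.3286, T = 0.6714.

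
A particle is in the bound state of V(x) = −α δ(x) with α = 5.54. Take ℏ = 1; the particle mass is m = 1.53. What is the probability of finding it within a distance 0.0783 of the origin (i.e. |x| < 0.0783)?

P = 0.735

The normalised bound state is ψ = √κ e^{−κ|x|} with κ = mα/ℏ² = 8.476.
P(|x| < d) = ∫_{−d}^{d} κ e^{−2κ|x|} dx = 1 − e^{−2κd} = 1 − e^{−1.327} = 0.7348.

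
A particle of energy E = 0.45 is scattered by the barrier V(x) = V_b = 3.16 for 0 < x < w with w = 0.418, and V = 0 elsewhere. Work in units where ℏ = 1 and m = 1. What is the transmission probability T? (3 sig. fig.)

Since E < V_b the interior solution is evanescent with decay constant κ = √(2m(V_b − E))/ℏ = 2.328.
κw = 0.9731, sinh(κw) = 1.134.
The exact tunnelling result is T⁻¹ = 1 + V_b² sinh²(κw) / [4E(V_b − E)] = 3.633, so T = 0.275.

T = 0.275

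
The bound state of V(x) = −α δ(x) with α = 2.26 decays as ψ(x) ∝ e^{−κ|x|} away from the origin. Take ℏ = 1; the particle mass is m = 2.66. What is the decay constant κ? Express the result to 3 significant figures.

Integrating the TISE across x = 0 gives the cusp condition ψ'(0⁺) − ψ'(0⁻) = −(2mα/ℏ²)ψ(0).
With ψ ∝ e^{−κ|x|} this yields −2κ = −2mα/ℏ², so κ = mα/ℏ² = 6.012.

κ = 6.01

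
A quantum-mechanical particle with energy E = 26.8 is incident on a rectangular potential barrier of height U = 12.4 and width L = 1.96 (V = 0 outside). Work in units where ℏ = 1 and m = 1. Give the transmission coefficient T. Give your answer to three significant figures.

Above the barrier the interior wavenumber is k₂ = √(2m(E − U))/ℏ = 5.367, giving phase k₂L = 10.52.
Matching at both interfaces gives T⁻¹ = 1 + U² sin²(k₂L) / [4E(E − U)] = 1.079, hence T = 0.927.

T = 0.927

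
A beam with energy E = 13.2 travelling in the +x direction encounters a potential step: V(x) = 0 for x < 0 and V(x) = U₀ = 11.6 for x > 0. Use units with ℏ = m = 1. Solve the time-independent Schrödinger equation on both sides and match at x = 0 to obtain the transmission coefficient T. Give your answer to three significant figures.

On each side the TISE gives plane waves with k = √(2m(E − V))/ℏ: k₁ = √(2·1·13.2) = 5.138, k₂ = √(2·1·1.6) = 1.789.
Continuity of ψ and ψ′ at the step yields the reflection amplitude r = (k₁ − k₂)/(k₁ + k₂) = 0.4835; thus R = |r|² = 0.2338, T = 0.7662.

T = 0.766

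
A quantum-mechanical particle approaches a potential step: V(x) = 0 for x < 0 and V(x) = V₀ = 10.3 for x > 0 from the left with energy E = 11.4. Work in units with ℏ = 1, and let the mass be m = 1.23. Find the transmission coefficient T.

T = 0.723

On each side the TISE gives plane waves with k = √(2m(E − V))/ℏ: k₁ = √(2·1.23·11.4) = 5.296, k₂ = √(2·1.23·1.1) = 1.645.
Matching ψ and ψ′ at x = 0 gives r = (k₁ − k₂)/(k₁ + k₂), so R = r² = 0.2767 and T = 1 − R = 0.7233.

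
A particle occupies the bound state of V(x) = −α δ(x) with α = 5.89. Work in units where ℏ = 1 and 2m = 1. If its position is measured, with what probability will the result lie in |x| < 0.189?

P = 0.671

The normalised bound state is ψ = √κ e^{−κ|x|} with κ = mα/ℏ² = 2.945.
P(|x| < d) = ∫_{−d}^{d} κ e^{−2κ|x|} dx = 1 − e^{−2κd} = 1 − e^{−1.113} = 0.6715.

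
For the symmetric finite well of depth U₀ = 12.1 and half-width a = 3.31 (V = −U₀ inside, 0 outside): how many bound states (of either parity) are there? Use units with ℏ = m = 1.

Define the well-strength parameter z₀ = (a/ℏ)√(2mU₀) = 3.31 × √(2·1·12.1) = 16.28.
A new bound state (alternating even/odd) appears each time z₀ passes a multiple of π/2, so N = ⌊2z₀/π⌋ + 1 = ⌊10.37⌋ + 1 = 11.

N = 11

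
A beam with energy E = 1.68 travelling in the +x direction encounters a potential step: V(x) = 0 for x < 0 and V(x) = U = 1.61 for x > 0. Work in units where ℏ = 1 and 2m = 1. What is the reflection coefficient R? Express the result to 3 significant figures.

R = 0.437

The wavenumbers are k₁ = √(2mE)/ℏ = 1.296 on the left and k₂ = √(2m(E − U))/ℏ = 0.2646 on the right.
Matching ψ and ψ′ at x = 0 gives r = (k₁ − k₂)/(k₁ + k₂), so R = r² = 0.4369 and T = 1 − R = 0.5631.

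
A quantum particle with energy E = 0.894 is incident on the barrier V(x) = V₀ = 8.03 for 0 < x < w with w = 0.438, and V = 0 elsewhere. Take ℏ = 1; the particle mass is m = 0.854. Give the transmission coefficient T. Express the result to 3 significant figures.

Since E < V₀ the interior solution is evanescent with decay constant κ = √(2m(V₀ − E))/ℏ = 3.491.
κw = 1.529, sinh(κw) = 2.199.
Matching ψ, ψ′ at both faces gives T = [1 + V₀² sinh²(κw) / (4E(V₀ − E))]⁻¹ = 1/13.22 = 0.0757.

T = 0.0757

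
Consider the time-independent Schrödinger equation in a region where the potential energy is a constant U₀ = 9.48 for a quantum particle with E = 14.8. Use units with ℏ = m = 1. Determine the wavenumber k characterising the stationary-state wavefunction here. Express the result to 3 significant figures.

With E > U₀ the solution is oscillatory, ψ ∝ e^{±ikx} with k = √(2m(E − U₀))/ℏ.
k = √(2 × 1 × 5.32) = 3.262.

k = 3.26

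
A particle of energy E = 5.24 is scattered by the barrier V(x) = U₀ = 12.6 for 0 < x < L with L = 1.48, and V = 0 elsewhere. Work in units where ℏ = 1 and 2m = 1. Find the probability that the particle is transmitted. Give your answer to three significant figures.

E < U₀: inside the barrier ψ ∝ e^{±κx} with κ = √(2m(U₀ − E))/ℏ = 2.713.
κL = 4.015, sinh(κL) = 27.71.
The exact tunnelling result is T⁻¹ = 1 + U₀² sinh²(κL) / [4E(U₀ − E)] = 791.0, so T = 0.00126.

T = 0.00126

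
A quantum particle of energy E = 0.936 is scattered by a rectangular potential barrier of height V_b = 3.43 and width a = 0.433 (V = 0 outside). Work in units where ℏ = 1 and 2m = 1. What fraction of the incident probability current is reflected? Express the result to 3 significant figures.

R = 0.407

E < V_b: inside the barrier ψ ∝ e^{±κx} with κ = √(2m(V_b − E))/ℏ = 1.579.
κa = 0.6838, sinh(κa) = 0.7384.
The exact tunnelling result is T⁻¹ = 1 + V_b² sinh²(κa) / [4E(V_b − E)] = 1.687, so T = 0.593.
R = 1 − T = 0.407.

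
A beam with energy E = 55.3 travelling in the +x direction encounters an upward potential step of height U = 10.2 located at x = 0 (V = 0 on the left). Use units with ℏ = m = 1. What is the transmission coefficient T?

T = 0.997

On each side the TISE gives plane waves with k = √(2m(E − V))/ℏ: k₁ = √(2·1·55.3) = 10.52, k₂ = √(2·1·45.1) = 9.497.
Matching ψ and ψ′ at x = 0 gives r = (k₁ − k₂)/(k₁ + k₂), so R = r² = 0.002594 and T = 1 − R = 0.9974.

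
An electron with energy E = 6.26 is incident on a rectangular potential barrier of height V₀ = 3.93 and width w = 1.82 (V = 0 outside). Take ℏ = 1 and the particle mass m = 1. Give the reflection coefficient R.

R = 0.117

E > V₀: inside the barrier k₂ = √(2m(E − V₀))/ℏ = 2.159, k₂w = 3.929.
Matching at both interfaces gives T⁻¹ = 1 + V₀² sin²(k₂w) / [4E(E − V₀)] = 1.133, hence T = 0.883.
R = 1 − T = 0.117.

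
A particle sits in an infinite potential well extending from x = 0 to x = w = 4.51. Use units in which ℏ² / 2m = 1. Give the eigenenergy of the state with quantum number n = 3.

E = 4.37

Requiring ψ(0) = ψ(w) = 0 quantises k = nπ/w, hence E_n = ℏ²k²/2m = n²π²ℏ²/(2mw²).
E_3 = 3² × π² / (2 × 0.5 × 4.51²) = 4.367.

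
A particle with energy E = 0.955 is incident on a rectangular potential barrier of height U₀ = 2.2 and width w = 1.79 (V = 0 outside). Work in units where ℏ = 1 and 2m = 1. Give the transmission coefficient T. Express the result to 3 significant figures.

Since E < U₀ the interior solution is evanescent with decay constant κ = √(2m(U₀ − E))/ℏ = 1.116.
κw = 1.997, sinh(κw) = 3.617.
Matching ψ, ψ′ at both faces gives T = [1 + U₀² sinh²(κw) / (4E(U₀ − E))]⁻¹ = 1/14.31 = 0.0699.

T = 0.0699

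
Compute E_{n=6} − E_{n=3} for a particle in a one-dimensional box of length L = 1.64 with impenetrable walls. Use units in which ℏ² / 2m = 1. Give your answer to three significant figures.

E_n = n²π²ℏ²/(2mL²), so ΔE = (6² − 3²) π²ℏ²/(2mL²).
ΔE = 27 × π² / (2 × 0.5 × 1.64²) = 99.08.

ΔE = 99.1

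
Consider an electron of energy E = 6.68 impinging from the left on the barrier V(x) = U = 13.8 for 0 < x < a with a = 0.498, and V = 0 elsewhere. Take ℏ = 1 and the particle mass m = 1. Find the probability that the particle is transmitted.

Since E < U the interior solution is evanescent with decay constant κ = √(2m(U − E))/ℏ = 3.774.
κa = 1.879, sinh(κa) = 3.198.
The exact tunnelling result is T⁻¹ = 1 + U² sinh²(κa) / [4E(U − E)] = 11.24, so T = 0.0890.

T = 0.0890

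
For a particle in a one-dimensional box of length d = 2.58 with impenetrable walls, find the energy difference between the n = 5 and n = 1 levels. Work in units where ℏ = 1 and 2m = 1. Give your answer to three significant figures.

E_n = n²π²ℏ²/(2md²), so ΔE = (5² − 1²) π²ℏ²/(2md²).
ΔE = 24 × π² / (2 × 0.5 × 2.58²) = 35.59.

ΔE = 35.6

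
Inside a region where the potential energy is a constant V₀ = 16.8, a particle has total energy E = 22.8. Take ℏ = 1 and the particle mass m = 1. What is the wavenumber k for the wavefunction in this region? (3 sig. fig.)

With E > V₀ the solution is oscillatory, ψ ∝ e^{±ikx} with k = √(2m(E − V₀))/ℏ.
k = √(2 × 1 × 6) = 3.464.

k = 3.46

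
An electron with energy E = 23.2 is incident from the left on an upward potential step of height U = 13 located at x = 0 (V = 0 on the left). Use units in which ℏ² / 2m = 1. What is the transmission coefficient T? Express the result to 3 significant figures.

The wavenumbers are k₁ = √(2mE)/ℏ = 4.817 on the left and k₂ = √(2m(E − U))/ℏ = 3.194 on the right.
Matching ψ and ψ′ at x = 0 gives r = (k₁ − k₂)/(k₁ + k₂), so R = r² = 0.04105 and T = 1 − R = 0.9590.

T = 0.959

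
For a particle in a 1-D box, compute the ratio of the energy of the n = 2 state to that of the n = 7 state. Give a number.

0.0816327

Since E_n ∝ n², the ratio is (2/7)² = 0.0816327.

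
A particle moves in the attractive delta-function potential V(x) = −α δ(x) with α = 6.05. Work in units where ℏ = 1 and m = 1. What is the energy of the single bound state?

For x ≠ 0 the bound state is ψ ∝ e^{−κ|x|}; integrating the TISE across the delta gives the cusp condition 2κ = 2mα/ℏ², so κ = 6.050.
Then E = −ℏ²κ²/(2m) = −mα²/(2ℏ²) = -18.30.

E = -18.3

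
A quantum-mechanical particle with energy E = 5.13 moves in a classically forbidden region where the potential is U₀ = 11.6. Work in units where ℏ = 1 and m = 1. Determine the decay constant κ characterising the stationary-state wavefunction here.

Since E < U₀ the TISE in this region is ψ'' = κ²ψ with κ = √(2m(U₀ − E))/ℏ.
κ = √(2 × 1 × 6.47) = 3.597.

κ = 3.60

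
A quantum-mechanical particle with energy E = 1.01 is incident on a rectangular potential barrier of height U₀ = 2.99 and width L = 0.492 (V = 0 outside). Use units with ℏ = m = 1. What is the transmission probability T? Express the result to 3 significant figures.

Since E < U₀ the interior solution is evanescent with decay constant κ = √(2m(U₀ − E))/ℏ = 1.990.
κL = 0.9791, sinh(κL) = 1.143.
Matching ψ, ψ′ at both faces gives T = [1 + U₀² sinh²(κL) / (4E(U₀ − E))]⁻¹ = 1/2.461 = 0.406.

T = 0.406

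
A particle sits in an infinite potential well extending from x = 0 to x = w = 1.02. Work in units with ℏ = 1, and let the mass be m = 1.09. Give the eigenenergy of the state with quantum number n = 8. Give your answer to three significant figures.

E = 278

The infinite-well eigenfunctions ψ_n = √(2/w) sin(nπx/w) vanish at both walls, giving E_n = n²π²ℏ²/(2mw²).
E_8 = 8² × π² / (2 × 1.09 × 1.02²) = 278.5.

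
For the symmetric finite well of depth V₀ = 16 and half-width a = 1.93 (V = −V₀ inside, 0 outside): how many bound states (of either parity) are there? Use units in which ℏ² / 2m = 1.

The dimensionless depth is z₀ = a√(2mV₀)/ℏ = 1.93 × √(16.00) = 7.720.
The even/odd transcendental equations gain one root per π/2 in z₀, giving N = 1 + ⌊2z₀/π⌋ = 1 + ⌊4.915⌋ = 5.

N = 5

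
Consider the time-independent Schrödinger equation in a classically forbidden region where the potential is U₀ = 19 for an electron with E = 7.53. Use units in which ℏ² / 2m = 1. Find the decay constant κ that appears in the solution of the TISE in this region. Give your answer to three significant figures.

Since E < U₀ the TISE in this region is ψ'' = κ²ψ with κ = √(2m(U₀ − E))/ℏ.
κ = √(2 × 0.5 × 11.47) = 3.387.

κ = 3.39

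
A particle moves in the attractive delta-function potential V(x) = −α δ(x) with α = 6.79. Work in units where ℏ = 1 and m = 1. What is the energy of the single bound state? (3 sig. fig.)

The bound state is ψ(x) = √κ e^{−κ|x|}. The derivative jump ψ'(0⁺) − ψ'(0⁻) = −(2mα/ℏ²)ψ(0) fixes κ = mα/ℏ² = 6.790.
Then E = −ℏ²κ²/(2m) = −mα²/(2ℏ²) = -23.05.

E = -23.1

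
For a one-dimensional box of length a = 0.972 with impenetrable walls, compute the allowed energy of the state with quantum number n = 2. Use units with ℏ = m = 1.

Requiring ψ(0) = ψ(a) = 0 quantises k = nπ/a, hence E_n = ℏ²k²/2m = n²π²ℏ²/(2ma²).
E_2 = 2² × π² / (2 × 1 × 0.972²) = 20.89.

E = 20.9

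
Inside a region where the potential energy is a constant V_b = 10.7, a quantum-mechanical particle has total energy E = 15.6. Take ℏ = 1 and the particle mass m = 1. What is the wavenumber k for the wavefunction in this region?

With E > V_b the solution is oscillatory, ψ ∝ e^{±ikx} with k = √(2m(E − V_b))/ℏ.
k = √(2 × 1 × 4.9) = 3.130.

k = 3.13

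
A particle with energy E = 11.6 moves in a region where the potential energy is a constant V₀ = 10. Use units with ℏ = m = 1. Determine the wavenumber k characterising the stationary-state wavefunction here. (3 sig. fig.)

With E > V₀ the solution is oscillatory, ψ ∝ e^{±ikx} with k = √(2m(E − V₀))/ℏ.
k = √(2 × 1 × 1.6) = 1.789.

k = 1.79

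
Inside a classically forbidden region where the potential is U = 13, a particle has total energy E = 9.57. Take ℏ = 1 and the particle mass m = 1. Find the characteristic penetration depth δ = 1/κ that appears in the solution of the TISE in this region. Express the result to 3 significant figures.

δ = 0.382

Since E < U the TISE in this region is ψ'' = κ²ψ with κ = √(2m(U − E))/ℏ.
κ = √(2 × 1 × 3.43) = 2.619. The penetration depth is δ = 1/κ = 0.382.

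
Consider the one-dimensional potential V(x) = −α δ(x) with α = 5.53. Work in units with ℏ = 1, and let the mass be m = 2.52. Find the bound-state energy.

The bound state is ψ(x) = √κ e^{−κ|x|}. The derivative jump ψ'(0⁺) − ψ'(0⁻) = −(2mα/ℏ²)ψ(0) fixes κ = mα/ℏ² = 13.94.
Then E = −ℏ²κ²/(2m) = −mα²/(2ℏ²) = -38.53.

E = -38.5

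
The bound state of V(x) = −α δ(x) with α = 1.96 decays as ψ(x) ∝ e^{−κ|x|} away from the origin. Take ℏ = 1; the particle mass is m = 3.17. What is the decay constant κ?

Integrating the TISE across x = 0 gives the cusp condition ψ'(0⁺) − ψ'(0⁻) = −(2mα/ℏ²)ψ(0).
With ψ ∝ e^{−κ|x|} this yields −2κ = −2mα/ℏ², so κ = mα/ℏ² = 6.213.

κ = 6.21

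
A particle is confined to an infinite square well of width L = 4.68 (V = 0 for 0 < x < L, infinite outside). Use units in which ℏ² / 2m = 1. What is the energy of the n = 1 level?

Requiring ψ(0) = ψ(L) = 0 quantises k = nπ/L, hence E_n = ℏ²k²/2m = n²π²ℏ²/(2mL²).
E_1 = 1² × π² / (2 × 0.5 × 4.68²) = 0.4506.

E = 0.451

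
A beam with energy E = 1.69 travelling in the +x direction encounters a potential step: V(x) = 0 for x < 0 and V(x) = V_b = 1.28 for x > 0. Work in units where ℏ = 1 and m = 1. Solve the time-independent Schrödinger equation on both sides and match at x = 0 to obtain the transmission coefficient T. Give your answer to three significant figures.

On each side the TISE gives plane waves with k = √(2m(E − V))/ℏ: k₁ = √(2·1·1.69) = 1.838, k₂ = √(2·1·0.41) = 0.9055.
Continuity of ψ and ψ′ at the step yields the reflection amplitude r = (k₁ − k₂)/(k₁ + k₂) = 0.3400; thus R = |r|² = 0.1156, T = 0.8844.

T = 0.884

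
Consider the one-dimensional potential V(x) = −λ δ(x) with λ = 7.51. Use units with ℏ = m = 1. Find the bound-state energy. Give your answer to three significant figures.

For x ≠ 0 the bound state is ψ ∝ e^{−κ|x|}; integrating the TISE across the delta gives the cusp condition 2κ = 2mλ/ℏ², so κ = 7.510.
Then E = −ℏ²κ²/(2m) = −mλ²/(2ℏ²) = -28.20.

E = -28.2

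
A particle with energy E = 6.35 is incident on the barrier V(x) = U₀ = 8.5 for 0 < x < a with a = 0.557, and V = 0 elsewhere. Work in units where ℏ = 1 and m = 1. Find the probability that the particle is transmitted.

T = 0.270

E < U₀: inside the barrier ψ ∝ e^{±κx} with κ = √(2m(U₀ − E))/ℏ = 2.074.
κa = 1.155, sinh(κa) = 1.430.
The exact tunnelling result is T⁻¹ = 1 + U₀² sinh²(κa) / [4E(U₀ − E)] = 3.704, so T = 0.270.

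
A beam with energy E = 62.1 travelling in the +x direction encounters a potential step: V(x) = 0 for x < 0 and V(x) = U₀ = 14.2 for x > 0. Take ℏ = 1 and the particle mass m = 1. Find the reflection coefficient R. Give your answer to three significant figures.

The wavenumbers are k₁ = √(2mE)/ℏ = 11.14 on the left and k₂ = √(2m(E − U₀))/ℏ = 9.788 on the right.
Matching ψ and ψ′ at x = 0 gives r = (k₁ − k₂)/(k₁ + k₂), so R = r² = 0.004201 and T = 1 − R = 0.9958.

R = 0.00420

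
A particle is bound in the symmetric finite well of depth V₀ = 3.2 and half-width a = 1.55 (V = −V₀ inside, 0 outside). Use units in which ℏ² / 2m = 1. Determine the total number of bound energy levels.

Define the well-strength parameter z₀ = (a/ℏ)√(2mV₀) = 1.55 × √(2·0.5·3.2) = 2.773.
A new bound state (alternating even/odd) appears each time z₀ passes a multiple of π/2, so N = ⌊2z₀/π⌋ + 1 = ⌊1.765⌋ + 1 = 2.

N = 2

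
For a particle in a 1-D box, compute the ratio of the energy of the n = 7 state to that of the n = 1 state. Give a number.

Since E_n ∝ n², the ratio is (7/1)² = 49.

49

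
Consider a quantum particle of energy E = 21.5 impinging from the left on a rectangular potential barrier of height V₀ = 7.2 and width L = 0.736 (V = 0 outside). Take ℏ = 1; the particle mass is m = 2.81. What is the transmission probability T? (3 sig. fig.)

T = 0.996

E > V₀: inside the barrier k₂ = √(2m(E − V₀))/ℏ = 8.965, k₂L = 6.598.
T = [1 + V₀² sin²(k₂L) / (4E(E − V₀))]⁻¹ = 1/1.004 = 0.996.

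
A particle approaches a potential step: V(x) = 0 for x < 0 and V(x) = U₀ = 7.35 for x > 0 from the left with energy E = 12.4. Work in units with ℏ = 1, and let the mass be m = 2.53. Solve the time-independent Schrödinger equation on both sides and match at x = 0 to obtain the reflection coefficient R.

The wavenumbers are k₁ = √(2mE)/ℏ = 7.921 on the left and k₂ = √(2m(E − U₀))/ℏ = 5.055 on the right.
Continuity of ψ and ψ′ at the step yields the reflection amplitude r = (k₁ − k₂)/(k₁ + k₂) = 0.2209; thus R = |r|² = 0.04879, T = 0.9512.

R = 0.0488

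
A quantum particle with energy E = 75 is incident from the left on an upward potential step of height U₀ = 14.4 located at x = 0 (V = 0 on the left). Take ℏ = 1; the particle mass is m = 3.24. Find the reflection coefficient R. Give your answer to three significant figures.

The wavenumbers are k₁ = √(2mE)/ℏ = 22.05 on the left and k₂ = √(2m(E − U₀))/ℏ = 19.82 on the right.
Matching ψ and ψ′ at x = 0 gives r = (k₁ − k₂)/(k₁ + k₂), so R = r² = 0.002835 and T = 1 − R = 0.9972.

R = 0.00284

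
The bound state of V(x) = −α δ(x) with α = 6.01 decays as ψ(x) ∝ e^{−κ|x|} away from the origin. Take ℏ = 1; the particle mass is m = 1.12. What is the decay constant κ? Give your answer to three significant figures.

Integrating the TISE across x = 0 gives the cusp condition ψ'(0⁺) − ψ'(0⁻) = −(2mα/ℏ²)ψ(0).
With ψ ∝ e^{−κ|x|} this yields −2κ = −2mα/ℏ², so κ = mα/ℏ² = 6.731.

κ = 6.73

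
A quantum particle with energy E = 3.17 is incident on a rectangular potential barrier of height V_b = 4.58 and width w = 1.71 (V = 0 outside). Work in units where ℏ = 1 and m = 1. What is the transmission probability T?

Since E < V_b the interior solution is evanescent with decay constant κ = √(2m(V_b − E))/ℏ = 1.679.
κw = 2.872, sinh(κw) = 8.804.
Matching ψ, ψ′ at both faces gives T = [1 + V_b² sinh²(κw) / (4E(V_b − E))]⁻¹ = 1/91.94 = 0.0109.

T = 0.0109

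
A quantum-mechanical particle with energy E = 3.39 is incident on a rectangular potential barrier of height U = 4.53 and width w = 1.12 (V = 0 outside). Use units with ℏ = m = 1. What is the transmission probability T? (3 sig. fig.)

E < U: inside the barrier ψ ∝ e^{±κx} with κ = √(2m(U − E))/ℏ = 1.510.
κw = 1.691, sinh(κw) = 2.621.
The exact tunnelling result is T⁻¹ = 1 + U² sinh²(κw) / [4E(U − E)] = 10.12, so T = 0.0988.

T = 0.0988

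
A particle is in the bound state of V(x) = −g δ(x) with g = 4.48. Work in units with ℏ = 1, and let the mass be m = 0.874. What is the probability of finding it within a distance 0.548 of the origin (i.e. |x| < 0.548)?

P = 0.986

The normalised bound state is ψ = √κ e^{−κ|x|} with κ = mg/ℏ² = 3.916.
P(|x| < d) = ∫_{−d}^{d} κ e^{−2κ|x|} dx = 1 − e^{−2κd} = 1 − e^{−4.291} = 0.9863.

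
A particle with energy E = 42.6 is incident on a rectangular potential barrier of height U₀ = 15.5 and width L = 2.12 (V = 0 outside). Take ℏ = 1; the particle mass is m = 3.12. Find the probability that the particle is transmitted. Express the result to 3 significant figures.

T = 0.979

Above the barrier the interior wavenumber is k₂ = √(2m(E − U₀))/ℏ = 13.00, giving phase k₂L = 27.57.
Matching at both interfaces gives T⁻¹ = 1 + U₀² sin²(k₂L) / [4E(E − U₀)] = 1.022, hence T = 0.979.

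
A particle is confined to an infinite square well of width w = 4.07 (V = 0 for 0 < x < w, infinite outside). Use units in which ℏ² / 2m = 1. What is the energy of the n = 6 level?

The infinite-well eigenfunctions ψ_n = √(2/w) sin(nπx/w) vanish at both walls, giving E_n = n²π²ℏ²/(2mw²).
E_6 = 6² × π² / (2 × 0.5 × 4.07²) = 21.45.

E = 21.4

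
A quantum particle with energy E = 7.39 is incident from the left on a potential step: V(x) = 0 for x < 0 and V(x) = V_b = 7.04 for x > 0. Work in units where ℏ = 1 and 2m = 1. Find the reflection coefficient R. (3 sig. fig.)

The wavenumbers are k₁ = √(2mE)/ℏ = 2.718 on the left and k₂ = √(2m(E − V_b))/ℏ = 0.5916 on the right.
Continuity of ψ and ψ′ at the step yields the reflection amplitude r = (k₁ − k₂)/(k₁ + k₂) = 0.6425; thus R = |r|² = 0.4129, T = 0.5871.

R = 0.413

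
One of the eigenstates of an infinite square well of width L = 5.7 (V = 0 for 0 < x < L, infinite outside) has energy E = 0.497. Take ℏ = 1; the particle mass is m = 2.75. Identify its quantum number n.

From E_n = n²π²ℏ²/(2mL²) invert to n = √(2mL²E)/(πℏ).
n = (5.7/π) × √(2 × 2.75 × 0.497) = 3.000 → n = 3.

n = 3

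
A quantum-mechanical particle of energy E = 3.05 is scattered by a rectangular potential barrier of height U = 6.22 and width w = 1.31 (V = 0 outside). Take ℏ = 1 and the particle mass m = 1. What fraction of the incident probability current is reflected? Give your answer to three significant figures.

R = 0.995

Since E < U the interior solution is evanescent with decay constant κ = √(2m(U − E))/ℏ = 2.518.
κw = 3.298, sinh(κw) = 13.52.
The exact tunnelling result is T⁻¹ = 1 + U² sinh²(κw) / [4E(U − E)] = 183.8, so T = 0.00544.
R = 1 − T = 0.995.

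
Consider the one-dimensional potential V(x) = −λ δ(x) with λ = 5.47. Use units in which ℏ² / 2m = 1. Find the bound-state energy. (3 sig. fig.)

E = -7.48

The bound state is ψ(x) = √κ e^{−κ|x|}. The derivative jump ψ'(0⁺) − ψ'(0⁻) = −(2mλ/ℏ²)ψ(0) fixes κ = mλ/ℏ² = 2.735.
Then E = −ℏ²κ²/(2m) = −mλ²/(2ℏ²) = -7.480.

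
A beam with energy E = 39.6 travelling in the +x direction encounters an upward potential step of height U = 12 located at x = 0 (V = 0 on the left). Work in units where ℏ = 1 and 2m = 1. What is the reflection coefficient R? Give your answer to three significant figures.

R = 0.00810

On each side the TISE gives plane waves with k = √(2m(E − V))/ℏ: k₁ = √(2·½·39.6) = 6.293, k₂ = √(2·½·27.6) = 5.254.
Matching ψ and ψ′ at x = 0 gives r = (k₁ − k₂)/(k₁ + k₂), so R = r² = 0.008102 and T = 1 − R = 0.9919.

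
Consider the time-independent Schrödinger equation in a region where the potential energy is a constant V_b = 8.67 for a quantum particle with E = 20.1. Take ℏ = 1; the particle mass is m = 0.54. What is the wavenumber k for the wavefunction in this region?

With E > V_b the solution is oscillatory, ψ ∝ e^{±ikx} with k = √(2m(E − V_b))/ℏ.
k = √(2 × 0.54 × 11.43) = 3.513.

k = 3.51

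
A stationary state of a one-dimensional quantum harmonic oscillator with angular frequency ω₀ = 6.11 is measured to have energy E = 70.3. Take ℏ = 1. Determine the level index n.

n = 11

E_n = ℏω₀(n + ½) ⇒ n = E/(ℏω₀) − ½ = 70.3/6.11 − 0.5 = 11.006 → n = 11.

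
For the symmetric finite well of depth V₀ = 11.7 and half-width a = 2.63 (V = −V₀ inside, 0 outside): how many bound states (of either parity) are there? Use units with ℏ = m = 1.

N = 9

The dimensionless depth is z₀ = a√(2mV₀)/ℏ = 2.63 × √(23.40) = 12.72.
The even/odd transcendental equations gain one root per π/2 in z₀, giving N = 1 + ⌊2z₀/π⌋ = 1 + ⌊8.099⌋ = 9.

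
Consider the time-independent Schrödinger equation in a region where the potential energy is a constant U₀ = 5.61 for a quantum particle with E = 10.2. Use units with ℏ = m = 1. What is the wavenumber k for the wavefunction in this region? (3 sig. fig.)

With E > U₀ the solution is oscillatory, ψ ∝ e^{±ikx} with k = √(2m(E − U₀))/ℏ.
k = √(2 × 1 × 4.59) = 3.030.

k = 3.03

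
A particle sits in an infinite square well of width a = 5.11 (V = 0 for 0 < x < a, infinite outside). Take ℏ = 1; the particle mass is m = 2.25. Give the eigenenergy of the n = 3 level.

Requiring ψ(0) = ψ(a) = 0 quantises k = nπ/a, hence E_n = ℏ²k²/2m = n²π²ℏ²/(2ma²).
E_3 = 3² × π² / (2 × 2.25 × 5.11²) = 0.7559.

E = 0.756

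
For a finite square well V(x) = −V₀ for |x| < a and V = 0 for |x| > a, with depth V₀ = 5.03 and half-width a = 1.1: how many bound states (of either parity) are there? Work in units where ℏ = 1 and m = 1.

N = 3

The dimensionless depth is z₀ = a√(2mV₀)/ℏ = 1.1 × √(10.06) = 3.489.
A new bound state (alternating even/odd) appears each time z₀ passes a multiple of π/2, so N = ⌊2z₀/π⌋ + 1 = ⌊2.221⌋ + 1 = 3.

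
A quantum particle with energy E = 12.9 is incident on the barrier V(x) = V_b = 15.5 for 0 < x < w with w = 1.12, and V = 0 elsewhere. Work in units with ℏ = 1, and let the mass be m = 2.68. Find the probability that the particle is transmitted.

T = 0.000522

Since E < V_b the interior solution is evanescent with decay constant κ = √(2m(V_b − E))/ℏ = 3.733.
κw = 4.181, sinh(κw) = 32.71.
Matching ψ, ψ′ at both faces gives T = [1 + V_b² sinh²(κw) / (4E(V_b − E))]⁻¹ = 1/1917 = 0.000522.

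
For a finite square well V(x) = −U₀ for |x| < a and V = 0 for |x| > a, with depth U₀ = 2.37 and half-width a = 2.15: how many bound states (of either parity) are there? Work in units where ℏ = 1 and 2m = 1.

Define the well-strength parameter z₀ = (a/ℏ)√(2mU₀) = 2.15 × √(2·0.5·2.37) = 3.310.
A new bound state (alternating even/odd) appears each time z₀ passes a multiple of π/2, so N = ⌊2z₀/π⌋ + 1 = ⌊2.107⌋ + 1 = 3.

N = 3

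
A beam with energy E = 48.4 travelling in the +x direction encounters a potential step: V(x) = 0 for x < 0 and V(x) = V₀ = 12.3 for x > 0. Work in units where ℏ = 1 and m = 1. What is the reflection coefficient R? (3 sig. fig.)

The wavenumbers are k₁ = √(2mE)/ℏ = 9.839 on the left and k₂ = √(2m(E − V₀))/ℏ = 8.497 on the right.
Continuity of ψ and ψ′ at the step yields the reflection amplitude r = (k₁ − k₂)/(k₁ + k₂) = 0.07317; thus R = |r|² = 0.005354, T = 0.9946.

R = 0.00535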